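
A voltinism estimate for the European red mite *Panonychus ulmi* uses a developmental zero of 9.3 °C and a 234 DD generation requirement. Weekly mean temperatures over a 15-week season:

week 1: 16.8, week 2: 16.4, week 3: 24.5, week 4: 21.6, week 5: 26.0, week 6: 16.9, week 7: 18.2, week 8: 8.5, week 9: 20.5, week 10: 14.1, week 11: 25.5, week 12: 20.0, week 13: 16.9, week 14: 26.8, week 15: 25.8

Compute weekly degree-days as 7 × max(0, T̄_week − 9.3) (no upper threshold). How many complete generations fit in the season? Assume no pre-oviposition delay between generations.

4 generations

Weekly DD (7 × max(0, T̄ − 9.3)): 52.5, 49.7, 106.4, 86.1, 116.9, 53.2, 62.3, 0.0, 78.4, 33.6, 113.4, 74.9, 53.2, 122.5, 115.5.
Season total = 1118.6 DD.
Complete generations = ⌊1118.6 / 234⌋ = 4.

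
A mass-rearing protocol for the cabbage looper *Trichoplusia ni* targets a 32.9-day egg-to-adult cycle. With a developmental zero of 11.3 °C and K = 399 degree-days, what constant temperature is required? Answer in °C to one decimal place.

23.4 °C

Required daily accumulation = 399 / 32.9 = 12.128 DD/day.
T = T_base + 12.128 = 11.3 + 12.128 = 23.428 ≈ 23.4 °C.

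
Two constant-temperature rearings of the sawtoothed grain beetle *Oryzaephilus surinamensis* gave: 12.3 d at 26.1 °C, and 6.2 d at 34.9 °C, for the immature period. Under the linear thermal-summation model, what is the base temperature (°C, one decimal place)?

17.2 °C

Equal thermal constants: D₁(T₁ − T_b) = D₂(T₂ − T_b).
12.3·(26.1 − T_b) = 6.2·(34.9 − T_b)
T_b = (12.3·26.1 − 6.2·34.9) / (12.3 − 6.2) = 104.65 / 6.1 = 17.156 °C ≈ 17.2 °C.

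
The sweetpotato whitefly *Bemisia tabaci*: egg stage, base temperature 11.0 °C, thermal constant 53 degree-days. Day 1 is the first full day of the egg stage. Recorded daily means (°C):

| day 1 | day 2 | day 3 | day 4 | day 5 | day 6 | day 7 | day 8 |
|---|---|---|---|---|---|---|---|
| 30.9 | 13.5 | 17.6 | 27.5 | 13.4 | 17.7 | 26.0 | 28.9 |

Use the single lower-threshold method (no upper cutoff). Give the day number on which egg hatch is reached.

day 6

Daily DD above 11.0 °C: 19.9, 2.5, 6.6, 16.5, 2.4, 6.7, 15.0, 17.9.
Cumulative: 19.9, 22.4, 29.0, 45.5, 47.9, 54.6, 69.6, 87.5.
The total first reaches 53 DD on day 6.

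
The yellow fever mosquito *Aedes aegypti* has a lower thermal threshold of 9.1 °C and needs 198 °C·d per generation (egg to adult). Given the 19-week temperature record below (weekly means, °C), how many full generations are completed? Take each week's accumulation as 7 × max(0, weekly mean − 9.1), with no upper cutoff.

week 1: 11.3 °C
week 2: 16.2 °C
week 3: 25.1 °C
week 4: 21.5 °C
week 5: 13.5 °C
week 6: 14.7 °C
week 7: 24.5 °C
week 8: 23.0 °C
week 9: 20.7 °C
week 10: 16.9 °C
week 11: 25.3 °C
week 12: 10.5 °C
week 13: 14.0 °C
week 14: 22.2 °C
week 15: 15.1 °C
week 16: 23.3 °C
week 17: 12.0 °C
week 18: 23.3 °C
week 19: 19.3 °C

6 generations

Weekly DD (7 × max(0, T̄ − 9.1)): 15.4, 49.7, 112.0, 86.8, 30.8, 39.2, 107.8, 97.3, 81.2, 54.6, 113.4, 9.8, 34.3, 91.7, 42.0, 99.4, 20.3, 99.4, 71.4.
Season total = 1256.5 DD.
Complete generations = ⌊1256.5 / 198⌋ = 6.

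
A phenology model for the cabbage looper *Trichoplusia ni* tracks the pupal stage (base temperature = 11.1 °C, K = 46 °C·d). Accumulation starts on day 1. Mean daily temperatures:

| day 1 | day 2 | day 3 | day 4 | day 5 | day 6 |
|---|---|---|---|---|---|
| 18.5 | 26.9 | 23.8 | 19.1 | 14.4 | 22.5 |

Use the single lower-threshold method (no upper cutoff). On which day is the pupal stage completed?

day 5

Daily DD above 11.1 °C: 7.4, 15.8, 12.7, 8.0, 3.3, 11.4.
Cumulative: 7.4, 23.2, 35.9, 43.9, 47.2, 58.6.
The total first reaches 46 DD on day 5.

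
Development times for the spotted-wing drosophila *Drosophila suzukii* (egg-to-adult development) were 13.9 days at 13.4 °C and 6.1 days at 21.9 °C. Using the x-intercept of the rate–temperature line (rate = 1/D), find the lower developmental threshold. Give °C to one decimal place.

Equal thermal constants: D₁(T₁ − T_b) = D₂(T₂ − T_b).
13.9·(13.4 − T_b) = 6.1·(21.9 − T_b)
T_b = (13.9·13.4 − 6.1·21.9) / (13.9 − 6.1) = 52.67 / 7.8 = 6.753 °C ≈ 6.8 °C.

6.8 °C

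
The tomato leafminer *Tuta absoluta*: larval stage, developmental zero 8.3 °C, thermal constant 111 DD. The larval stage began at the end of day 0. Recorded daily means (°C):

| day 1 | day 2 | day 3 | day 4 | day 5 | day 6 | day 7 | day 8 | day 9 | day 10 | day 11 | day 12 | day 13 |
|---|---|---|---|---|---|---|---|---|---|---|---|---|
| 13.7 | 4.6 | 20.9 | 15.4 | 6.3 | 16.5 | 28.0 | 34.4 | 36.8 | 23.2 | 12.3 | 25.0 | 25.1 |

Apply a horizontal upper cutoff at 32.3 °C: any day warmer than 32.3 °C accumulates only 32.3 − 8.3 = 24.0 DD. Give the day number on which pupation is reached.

day 10

Daily DD above 8.3 °C (capped at 24.0): 5.4, 0.0, 12.6, 7.1, 0.0, 8.2, 19.7, 24.0, 24.0, 14.9, 4.0, 16.7, 16.8.
Cumulative: 5.4, 5.4, 18.0, 25.1, 25.1, 33.3, 53.0, 77.0, 101.0, 115.9, 119.9, 136.6, 153.4.
The total first reaches 111 DD on day 10.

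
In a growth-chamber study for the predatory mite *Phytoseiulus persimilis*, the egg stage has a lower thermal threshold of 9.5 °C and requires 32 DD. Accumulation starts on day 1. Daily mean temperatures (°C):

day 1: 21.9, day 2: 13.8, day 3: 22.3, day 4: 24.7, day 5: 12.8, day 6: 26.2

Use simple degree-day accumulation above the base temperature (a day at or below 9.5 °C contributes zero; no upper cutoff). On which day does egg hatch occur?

Daily DD above 9.5 °C: 12.4, 4.3, 12.8, 15.2, 3.3, 16.7.
Cumulative: 12.4, 16.7, 29.5, 44.7, 48.0, 64.7.
The total first reaches 32 DD on day 4.

day 4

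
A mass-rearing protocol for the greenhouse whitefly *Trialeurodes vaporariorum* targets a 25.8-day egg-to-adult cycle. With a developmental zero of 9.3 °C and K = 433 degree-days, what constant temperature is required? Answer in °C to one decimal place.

26.1 °C

Required daily accumulation = 433 / 25.8 = 16.783 DD/day.
T = T_base + 16.783 = 9.3 + 16.783 = 26.083 ≈ 26.1 °C.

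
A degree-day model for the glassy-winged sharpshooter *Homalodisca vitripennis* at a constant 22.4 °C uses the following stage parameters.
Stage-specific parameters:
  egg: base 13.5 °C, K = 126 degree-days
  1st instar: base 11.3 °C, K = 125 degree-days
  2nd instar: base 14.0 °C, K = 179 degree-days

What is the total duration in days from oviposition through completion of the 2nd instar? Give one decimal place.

egg: 126 / (22.4 − 13.5) = 126 / 8.9 = 14.157 d.
1st instar: 125 / (22.4 − 11.3) = 125 / 11.1 = 11.261 d.
2nd instar: 179 / (22.4 − 14.0) = 179 / 8.4 = 21.310 d.
Sum = 46.728 ≈ 46.7 days.

46.7 days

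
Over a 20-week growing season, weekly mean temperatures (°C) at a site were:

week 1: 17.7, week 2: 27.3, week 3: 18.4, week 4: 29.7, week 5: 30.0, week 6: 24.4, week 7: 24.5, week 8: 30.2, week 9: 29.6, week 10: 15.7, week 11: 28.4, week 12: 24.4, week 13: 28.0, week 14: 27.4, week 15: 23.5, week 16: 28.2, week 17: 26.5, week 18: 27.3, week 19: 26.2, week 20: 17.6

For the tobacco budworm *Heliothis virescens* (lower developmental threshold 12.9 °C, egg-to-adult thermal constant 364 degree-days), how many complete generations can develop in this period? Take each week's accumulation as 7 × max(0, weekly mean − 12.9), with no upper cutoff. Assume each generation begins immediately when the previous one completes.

Weekly DD (7 × max(0, T̄ − 12.9)): 33.6, 100.8, 38.5, 117.6, 119.7, 80.5, 81.2, 121.1, 116.9, 19.6, 108.5, 80.5, 105.7, 101.5, 74.2, 107.1, 95.2, 100.8, 93.1, 32.9.
Season total = 1729.0 DD.
Complete generations = ⌊1729.0 / 364⌋ = 4.

4 generations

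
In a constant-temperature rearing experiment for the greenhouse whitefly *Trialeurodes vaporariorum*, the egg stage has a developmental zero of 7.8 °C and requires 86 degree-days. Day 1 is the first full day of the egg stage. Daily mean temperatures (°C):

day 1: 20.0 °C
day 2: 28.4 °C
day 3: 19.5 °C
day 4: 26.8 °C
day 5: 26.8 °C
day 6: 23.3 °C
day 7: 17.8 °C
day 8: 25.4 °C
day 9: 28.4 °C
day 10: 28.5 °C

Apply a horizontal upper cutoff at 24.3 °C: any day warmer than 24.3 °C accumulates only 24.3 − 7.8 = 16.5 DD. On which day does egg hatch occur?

day 6

Daily DD above 7.8 °C (capped at 16.5): 12.2, 16.5, 11.7, 16.5, 16.5, 15.5, 10.0, 16.5, 16.5, 16.5.
Cumulative: 12.2, 28.7, 40.4, 56.9, 73.4, 88.9, 98.9, 115.4, 131.9, 148.4.
The total first reaches 86 DD on day 6.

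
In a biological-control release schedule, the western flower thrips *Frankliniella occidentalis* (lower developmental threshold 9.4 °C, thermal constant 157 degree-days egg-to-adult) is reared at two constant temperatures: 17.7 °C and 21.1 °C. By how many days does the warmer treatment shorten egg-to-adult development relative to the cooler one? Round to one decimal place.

5.5 days

At 17.7 °C: 157 / (17.7 − 9.4) = 157 / 8.3 = 18.916 d.
At 21.1 °C: 157 / (21.1 − 9.4) = 157 / 11.7 = 13.419 d.
Difference = |18.916 − 13.419| = 5.497 ≈ 5.5 days.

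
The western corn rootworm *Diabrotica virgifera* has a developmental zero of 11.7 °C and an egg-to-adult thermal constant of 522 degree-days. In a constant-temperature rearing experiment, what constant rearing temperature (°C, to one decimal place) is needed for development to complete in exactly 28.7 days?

Required daily accumulation = 522 / 28.7 = 18.188 DD/day.
T = T_base + 18.188 = 11.7 + 18.188 = 29.888 ≈ 29.9 °C.

29.9 °C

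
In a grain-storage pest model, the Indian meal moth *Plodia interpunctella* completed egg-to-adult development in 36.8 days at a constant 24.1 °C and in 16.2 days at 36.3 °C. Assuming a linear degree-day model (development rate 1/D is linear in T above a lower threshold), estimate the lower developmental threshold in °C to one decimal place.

Under the model K = D·(T − T_b), so D₁·(T₁ − T_b) = D₂·(T₂ − T_b).
36.8·(24.1 − T_b) = 16.2·(36.3 − T_b)
T_b = (36.8·24.1 − 16.2·36.3) / (36.8 − 16.2) = 298.82 / 20.6 = 14.506 °C ≈ 14.5 °C.

14.5 °C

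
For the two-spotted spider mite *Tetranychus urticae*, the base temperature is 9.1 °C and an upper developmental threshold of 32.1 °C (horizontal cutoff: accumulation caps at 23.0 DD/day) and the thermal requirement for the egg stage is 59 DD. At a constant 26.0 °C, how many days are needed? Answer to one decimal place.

3.5 days

Daily accumulation = 26.0 − 9.1 = 16.9 DD/day.
Duration = 59 / 16.9 = 3.491 ≈ 3.5 days.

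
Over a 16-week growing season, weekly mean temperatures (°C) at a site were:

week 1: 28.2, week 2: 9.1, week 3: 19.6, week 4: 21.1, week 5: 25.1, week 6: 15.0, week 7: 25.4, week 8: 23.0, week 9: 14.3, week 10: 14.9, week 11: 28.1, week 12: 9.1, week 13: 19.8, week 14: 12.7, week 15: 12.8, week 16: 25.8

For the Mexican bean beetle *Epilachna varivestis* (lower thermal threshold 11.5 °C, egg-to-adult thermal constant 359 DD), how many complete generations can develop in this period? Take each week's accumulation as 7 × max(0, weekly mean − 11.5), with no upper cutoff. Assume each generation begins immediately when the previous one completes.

Weekly DD (7 × max(0, T̄ − 11.5)): 116.9, 0.0, 56.7, 67.2, 95.2, 24.5, 97.3, 80.5, 19.6, 23.8, 116.2, 0.0, 58.1, 8.4, 9.1, 100.1.
Season total = 873.6 DD.
Complete generations = ⌊873.6 / 359⌋ = 2.

2 generations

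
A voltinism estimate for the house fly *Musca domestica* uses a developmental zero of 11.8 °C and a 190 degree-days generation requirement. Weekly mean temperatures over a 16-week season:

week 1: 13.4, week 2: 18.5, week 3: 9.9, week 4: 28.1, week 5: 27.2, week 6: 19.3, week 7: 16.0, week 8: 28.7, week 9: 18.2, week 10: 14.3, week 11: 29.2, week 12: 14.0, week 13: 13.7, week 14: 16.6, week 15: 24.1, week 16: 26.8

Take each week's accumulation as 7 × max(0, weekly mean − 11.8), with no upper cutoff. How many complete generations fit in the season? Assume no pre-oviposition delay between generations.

4 generations

Weekly DD (7 × max(0, T̄ − 11.8)): 11.2, 46.9, 0.0, 114.1, 107.8, 52.5, 29.4, 118.3, 44.8, 17.5, 121.8, 15.4, 13.3, 33.6, 86.1, 105.0.
Season total = 917.7 DD.
Complete generations = ⌊917.7 / 190⌋ = 4.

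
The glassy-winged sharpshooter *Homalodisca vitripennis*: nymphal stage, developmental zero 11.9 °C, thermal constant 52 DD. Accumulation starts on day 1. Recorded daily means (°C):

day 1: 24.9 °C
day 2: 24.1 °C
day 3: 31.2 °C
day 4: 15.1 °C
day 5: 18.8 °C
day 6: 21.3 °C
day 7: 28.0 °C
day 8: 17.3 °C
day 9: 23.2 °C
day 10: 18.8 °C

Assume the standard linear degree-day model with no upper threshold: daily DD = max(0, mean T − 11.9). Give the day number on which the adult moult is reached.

day 5

Daily DD above 11.9 °C: 13.0, 12.2, 19.3, 3.2, 6.9, 9.4, 16.1, 5.4, 11.3, 6.9.
Cumulative: 13.0, 25.2, 44.5, 47.7, 54.6, 64.0, 80.1, 85.5, 96.8, 103.7.
The total first reaches 52 DD on day 5.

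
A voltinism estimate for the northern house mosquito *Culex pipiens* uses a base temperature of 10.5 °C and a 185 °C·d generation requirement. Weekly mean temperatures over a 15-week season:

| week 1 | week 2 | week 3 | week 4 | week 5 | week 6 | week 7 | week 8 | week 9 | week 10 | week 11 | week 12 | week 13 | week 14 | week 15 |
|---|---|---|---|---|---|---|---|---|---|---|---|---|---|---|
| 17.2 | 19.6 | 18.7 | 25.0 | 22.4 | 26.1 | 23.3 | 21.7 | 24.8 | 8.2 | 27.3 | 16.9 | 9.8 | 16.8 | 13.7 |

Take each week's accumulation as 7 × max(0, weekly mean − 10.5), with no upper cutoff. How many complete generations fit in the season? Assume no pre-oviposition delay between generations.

Weekly DD (7 × max(0, T̄ − 10.5)): 46.9, 63.7, 57.4, 101.5, 83.3, 109.2, 89.6, 78.4, 100.1, 0.0, 117.6, 44.8, 0.0, 44.1, 22.4.
Season total = 959.0 DD.
Complete generations = ⌊959.0 / 185⌋ = 5.

5 generations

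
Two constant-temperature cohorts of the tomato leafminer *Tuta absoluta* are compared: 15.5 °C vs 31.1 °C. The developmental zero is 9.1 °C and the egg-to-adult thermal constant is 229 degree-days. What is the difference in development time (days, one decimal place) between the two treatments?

At 15.5 °C: 229 / (15.5 − 9.1) = 229 / 6.4 = 35.781 d.
At 31.1 °C: 229 / (31.1 − 9.1) = 229 / 22.0 = 10.409 d.
Difference = |35.781 − 10.409| = 25.372 ≈ 25.4 days.

25.4 days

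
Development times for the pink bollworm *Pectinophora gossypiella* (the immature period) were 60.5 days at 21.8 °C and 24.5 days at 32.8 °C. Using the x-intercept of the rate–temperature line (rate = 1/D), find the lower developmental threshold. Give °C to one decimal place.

14.3 °C

Equal thermal constants: D₁(T₁ − T_b) = D₂(T₂ − T_b).
60.5·(21.8 − T_b) = 24.5·(32.8 − T_b)
T_b = (60.5·21.8 − 24.5·32.8) / (60.5 − 24.5) = 515.30 / 36.0 = 14.314 °C ≈ 14.3 °C.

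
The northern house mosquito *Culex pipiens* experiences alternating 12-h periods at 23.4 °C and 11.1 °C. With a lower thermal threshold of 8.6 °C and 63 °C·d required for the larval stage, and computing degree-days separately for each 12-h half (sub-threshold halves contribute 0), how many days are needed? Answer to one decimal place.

Day half: max(0, 23.4 − 8.6) × 0.5 = 14.8 × 0.5 = 7.40 DD.
Night half: max(0, 11.1 − 8.6) × 0.5 = 2.5 × 0.5 = 1.25 DD.
Per 24 h: 8.65 DD/day.
Duration = 63 / 8.65 = 7.283 ≈ 7.3 days.

7.3 days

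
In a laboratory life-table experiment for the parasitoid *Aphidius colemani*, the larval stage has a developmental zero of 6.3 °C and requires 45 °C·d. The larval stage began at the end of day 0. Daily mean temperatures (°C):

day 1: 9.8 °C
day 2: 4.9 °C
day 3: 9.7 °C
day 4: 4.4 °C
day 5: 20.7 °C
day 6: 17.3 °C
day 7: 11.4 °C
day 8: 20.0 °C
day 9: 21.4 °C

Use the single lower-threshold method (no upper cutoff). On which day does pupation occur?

Daily DD above 6.3 °C: 3.5, 0.0, 3.4, 0.0, 14.4, 11.0, 5.1, 13.7, 15.1.
Cumulative: 3.5, 3.5, 6.9, 6.9, 21.3, 32.3, 37.4, 51.1, 66.2.
The total first reaches 45 DD on day 8.

day 8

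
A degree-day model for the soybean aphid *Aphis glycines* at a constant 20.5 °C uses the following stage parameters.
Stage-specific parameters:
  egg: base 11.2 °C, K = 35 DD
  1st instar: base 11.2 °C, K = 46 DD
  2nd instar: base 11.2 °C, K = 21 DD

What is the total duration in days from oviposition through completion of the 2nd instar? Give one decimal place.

egg: 35 / (20.5 − 11.2) = 35 / 9.3 = 3.763 d.
1st instar: 46 / (20.5 − 11.2) = 46 / 9.3 = 4.946 d.
2nd instar: 21 / (20.5 − 11.2) = 21 / 9.3 = 2.258 d.
Sum = 10.968 ≈ 11.0 days.

11.0 days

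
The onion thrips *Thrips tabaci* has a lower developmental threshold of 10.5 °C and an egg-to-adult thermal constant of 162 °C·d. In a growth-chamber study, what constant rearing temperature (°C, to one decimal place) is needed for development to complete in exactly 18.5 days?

19.3 °C

Required daily accumulation = 162 / 18.5 = 8.757 DD/day.
T = T_base + 8.757 = 10.5 + 8.757 = 19.257 ≈ 19.3 °C.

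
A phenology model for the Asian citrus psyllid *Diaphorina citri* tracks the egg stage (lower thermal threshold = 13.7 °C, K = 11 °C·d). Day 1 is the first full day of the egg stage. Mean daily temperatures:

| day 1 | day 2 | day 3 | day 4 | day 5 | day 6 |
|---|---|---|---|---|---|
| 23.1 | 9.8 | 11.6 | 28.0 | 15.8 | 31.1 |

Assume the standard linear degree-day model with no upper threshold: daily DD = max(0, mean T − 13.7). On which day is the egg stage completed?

day 4

Daily DD above 13.7 °C: 9.4, 0.0, 0.0, 14.3, 2.1, 17.4.
Cumulative: 9.4, 9.4, 9.4, 23.7, 25.8, 43.2.
The total first reaches 11 DD on day 4.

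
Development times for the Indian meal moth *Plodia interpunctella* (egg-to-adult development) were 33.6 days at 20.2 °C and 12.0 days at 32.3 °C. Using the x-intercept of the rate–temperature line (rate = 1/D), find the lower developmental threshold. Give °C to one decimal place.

13.5 °C

Equal thermal constants: D₁(T₁ − T_b) = D₂(T₂ − T_b).
33.6·(20.2 − T_b) = 12.0·(32.3 − T_b)
T_b = (33.6·20.2 − 12.0·32.3) / (33.6 − 12.0) = 291.12 / 21.6 = 13.478 °C ≈ 13.5 °C.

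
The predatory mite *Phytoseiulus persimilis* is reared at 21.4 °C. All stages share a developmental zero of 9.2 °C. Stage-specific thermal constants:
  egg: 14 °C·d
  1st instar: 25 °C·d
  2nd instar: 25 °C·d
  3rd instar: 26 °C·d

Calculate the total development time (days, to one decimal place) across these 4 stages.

Daily accumulation at 21.4 °C = 21.4 − 9.2 = 12.2 DD/day.
Total K = 14 + 25 + 25 + 26 = 90 DD.
Total duration = 90 / 12.2 = 7.377 ≈ 7.4 days.

7.4 days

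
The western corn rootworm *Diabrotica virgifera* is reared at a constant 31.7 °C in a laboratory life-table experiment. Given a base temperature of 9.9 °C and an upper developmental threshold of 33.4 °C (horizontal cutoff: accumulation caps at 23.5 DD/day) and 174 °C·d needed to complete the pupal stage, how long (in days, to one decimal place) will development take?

8.0 days

Daily accumulation = 31.7 − 9.9 = 21.8 DD/day.
Duration = 174 / 21.8 = 7.982 ≈ 8.0 days.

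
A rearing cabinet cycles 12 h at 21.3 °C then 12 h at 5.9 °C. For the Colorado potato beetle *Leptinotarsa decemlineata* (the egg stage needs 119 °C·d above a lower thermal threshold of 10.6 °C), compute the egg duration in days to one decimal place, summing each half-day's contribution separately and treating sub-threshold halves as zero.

22.2 days

Day half: max(0, 21.3 − 10.6) × 0.5 = 10.7 × 0.5 = 5.35 DD.
Night half: max(0, 5.9 − 10.6) × 0.5 = 0.0 × 0.5 = 0.00 DD.
Per 24 h: 5.35 DD/day.
Duration = 119 / 5.35 = 22.243 ≈ 22.2 days.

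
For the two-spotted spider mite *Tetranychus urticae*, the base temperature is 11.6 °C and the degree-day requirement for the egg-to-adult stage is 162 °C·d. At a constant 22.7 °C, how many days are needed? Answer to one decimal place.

Daily accumulation = 22.7 − 11.6 = 11.1 DD/day.
Duration = 162 / 11.1 = 14.595 ≈ 14.6 days.

14.6 days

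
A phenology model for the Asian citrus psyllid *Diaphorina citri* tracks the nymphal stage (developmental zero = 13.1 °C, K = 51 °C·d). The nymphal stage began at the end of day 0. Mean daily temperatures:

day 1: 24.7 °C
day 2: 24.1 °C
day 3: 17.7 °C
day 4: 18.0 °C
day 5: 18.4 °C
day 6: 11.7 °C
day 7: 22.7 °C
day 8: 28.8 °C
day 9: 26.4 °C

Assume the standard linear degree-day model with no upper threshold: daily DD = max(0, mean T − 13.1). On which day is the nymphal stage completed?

day 8

Daily DD above 13.1 °C: 11.6, 11.0, 4.6, 4.9, 5.3, 0.0, 9.6, 15.7, 13.3.
Cumulative: 11.6, 22.6, 27.2, 32.1, 37.4, 37.4, 47.0, 62.7, 76.0.
The total first reaches 51 DD on day 8.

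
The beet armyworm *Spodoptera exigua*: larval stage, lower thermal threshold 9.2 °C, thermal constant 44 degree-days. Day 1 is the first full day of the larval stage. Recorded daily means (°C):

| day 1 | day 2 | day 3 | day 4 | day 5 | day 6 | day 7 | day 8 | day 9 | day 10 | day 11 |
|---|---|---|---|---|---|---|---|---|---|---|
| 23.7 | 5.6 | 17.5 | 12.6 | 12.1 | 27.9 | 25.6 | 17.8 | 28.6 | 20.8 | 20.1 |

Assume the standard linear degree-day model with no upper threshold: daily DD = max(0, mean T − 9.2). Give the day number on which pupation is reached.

day 6

Daily DD above 9.2 °C: 14.5, 0.0, 8.3, 3.4, 2.9, 18.7, 16.4, 8.6, 19.4, 11.6, 10.9.
Cumulative: 14.5, 14.5, 22.8, 26.2, 29.1, 47.8, 64.2, 72.8, 92.2, 103.8, 114.7.
The total first reaches 44 DD on day 6.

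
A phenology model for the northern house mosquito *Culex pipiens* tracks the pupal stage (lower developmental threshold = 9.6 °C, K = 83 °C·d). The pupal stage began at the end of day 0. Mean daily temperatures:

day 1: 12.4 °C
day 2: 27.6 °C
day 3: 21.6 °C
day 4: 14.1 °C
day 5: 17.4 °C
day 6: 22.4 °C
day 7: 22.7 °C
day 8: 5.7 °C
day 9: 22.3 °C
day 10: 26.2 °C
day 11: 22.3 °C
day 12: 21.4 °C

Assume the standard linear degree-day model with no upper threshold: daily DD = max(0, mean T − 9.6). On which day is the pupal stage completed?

Daily DD above 9.6 °C: 2.8, 18.0, 12.0, 4.5, 7.8, 12.8, 13.1, 0.0, 12.7, 16.6, 12.7, 11.8.
Cumulative: 2.8, 20.8, 32.8, 37.3, 45.1, 57.9, 71.0, 71.0, 83.7, 100.3, 113.0, 124.8.
The total first reaches 83 DD on day 9.

day 9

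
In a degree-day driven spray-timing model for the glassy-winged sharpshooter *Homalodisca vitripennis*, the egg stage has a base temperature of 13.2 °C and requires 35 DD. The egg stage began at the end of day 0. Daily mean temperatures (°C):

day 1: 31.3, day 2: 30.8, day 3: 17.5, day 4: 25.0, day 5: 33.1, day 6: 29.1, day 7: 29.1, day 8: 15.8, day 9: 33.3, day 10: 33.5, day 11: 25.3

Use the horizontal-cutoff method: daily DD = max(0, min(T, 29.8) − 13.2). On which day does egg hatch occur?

Daily DD above 13.2 °C (capped at 16.6): 16.6, 16.6, 4.3, 11.8, 16.6, 15.9, 15.9, 2.6, 16.6, 16.6, 12.1.
Cumulative: 16.6, 33.2, 37.5, 49.3, 65.9, 81.8, 97.7, 100.3, 116.9, 133.5, 145.6.
The total first reaches 35 DD on day 3.

day 3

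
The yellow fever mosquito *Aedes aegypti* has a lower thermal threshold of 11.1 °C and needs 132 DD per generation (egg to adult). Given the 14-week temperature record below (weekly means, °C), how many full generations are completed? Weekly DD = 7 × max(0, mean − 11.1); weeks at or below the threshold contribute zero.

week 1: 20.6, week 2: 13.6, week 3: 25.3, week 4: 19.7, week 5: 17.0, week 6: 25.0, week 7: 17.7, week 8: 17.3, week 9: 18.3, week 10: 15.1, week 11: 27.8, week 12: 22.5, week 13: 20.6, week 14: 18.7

6 generations

Weekly DD (7 × max(0, T̄ − 11.1)): 66.5, 17.5, 99.4, 60.2, 41.3, 97.3, 46.2, 43.4, 50.4, 28.0, 116.9, 79.8, 66.5, 53.2.
Season total = 866.6 DD.
Complete generations = ⌊866.6 / 132⌋ = 6.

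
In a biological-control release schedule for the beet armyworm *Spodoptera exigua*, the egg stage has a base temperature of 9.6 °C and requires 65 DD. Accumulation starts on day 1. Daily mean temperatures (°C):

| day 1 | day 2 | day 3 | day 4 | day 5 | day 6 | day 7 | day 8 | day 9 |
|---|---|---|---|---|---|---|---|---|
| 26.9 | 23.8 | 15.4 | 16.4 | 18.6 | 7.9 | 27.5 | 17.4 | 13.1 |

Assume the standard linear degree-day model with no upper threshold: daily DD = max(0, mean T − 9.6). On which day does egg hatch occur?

Daily DD above 9.6 °C: 17.3, 14.2, 5.8, 6.8, 9.0, 0.0, 17.9, 7.8, 3.5.
Cumulative: 17.3, 31.5, 37.3, 44.1, 53.1, 53.1, 71.0, 78.8, 82.3.
The total first reaches 65 DD on day 7.

day 7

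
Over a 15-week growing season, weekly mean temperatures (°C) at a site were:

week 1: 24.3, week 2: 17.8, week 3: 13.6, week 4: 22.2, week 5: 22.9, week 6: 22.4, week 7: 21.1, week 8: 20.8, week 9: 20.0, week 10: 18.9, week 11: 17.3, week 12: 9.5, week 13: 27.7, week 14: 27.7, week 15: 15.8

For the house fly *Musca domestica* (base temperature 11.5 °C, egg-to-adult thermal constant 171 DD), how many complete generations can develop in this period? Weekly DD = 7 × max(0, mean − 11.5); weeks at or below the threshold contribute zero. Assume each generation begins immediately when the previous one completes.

Weekly DD (7 × max(0, T̄ − 11.5)): 89.6, 44.1, 14.7, 74.9, 79.8, 76.3, 67.2, 65.1, 59.5, 51.8, 40.6, 0.0, 113.4, 113.4, 30.1.
Season total = 920.5 DD.
Complete generations = ⌊920.5 / 171⌋ = 5.

5 generations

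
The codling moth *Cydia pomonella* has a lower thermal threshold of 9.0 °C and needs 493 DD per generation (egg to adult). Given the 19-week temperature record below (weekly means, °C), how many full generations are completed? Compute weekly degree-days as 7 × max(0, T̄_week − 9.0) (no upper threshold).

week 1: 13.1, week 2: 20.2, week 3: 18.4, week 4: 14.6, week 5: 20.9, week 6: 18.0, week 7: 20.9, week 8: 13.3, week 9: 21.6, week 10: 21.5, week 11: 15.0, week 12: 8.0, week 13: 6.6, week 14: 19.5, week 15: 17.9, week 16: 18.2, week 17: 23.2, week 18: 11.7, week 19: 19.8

2 generations

Weekly DD (7 × max(0, T̄ − 9.0)): 28.7, 78.4, 65.8, 39.2, 83.3, 63.0, 83.3, 30.1, 88.2, 87.5, 42.0, 0.0, 0.0, 73.5, 62.3, 64.4, 99.4, 18.9, 75.6.
Season total = 1083.6 DD.
Complete generations = ⌊1083.6 / 493⌋ = 2.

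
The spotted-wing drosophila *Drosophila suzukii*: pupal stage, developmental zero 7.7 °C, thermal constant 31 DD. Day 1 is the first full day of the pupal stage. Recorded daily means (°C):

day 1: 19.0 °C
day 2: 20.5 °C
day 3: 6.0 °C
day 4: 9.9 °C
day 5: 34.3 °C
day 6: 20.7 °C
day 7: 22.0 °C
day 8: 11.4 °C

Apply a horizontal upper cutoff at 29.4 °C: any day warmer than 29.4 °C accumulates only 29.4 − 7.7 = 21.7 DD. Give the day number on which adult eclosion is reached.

Daily DD above 7.7 °C (capped at 21.7): 11.3, 12.8, 0.0, 2.2, 21.7, 13.0, 14.3, 3.7.
Cumulative: 11.3, 24.1, 24.1, 26.3, 48.0, 61.0, 75.3, 79.0.
The total first reaches 31 DD on day 5.

day 5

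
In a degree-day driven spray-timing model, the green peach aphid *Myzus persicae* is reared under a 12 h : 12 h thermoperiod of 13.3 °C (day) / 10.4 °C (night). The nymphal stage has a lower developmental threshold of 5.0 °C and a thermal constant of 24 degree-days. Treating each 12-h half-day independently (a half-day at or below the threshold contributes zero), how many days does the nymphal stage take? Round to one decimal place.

Day half: max(0, 13.3 − 5.0) × 0.5 = 8.3 × 0.5 = 4.15 DD.
Night half: max(0, 10.4 − 5.0) × 0.5 = 5.4 × 0.5 = 2.70 DD.
Per 24 h: 6.85 DD/day.
Duration = 24 / 6.85 = 3.504 ≈ 3.5 days.

3.5 days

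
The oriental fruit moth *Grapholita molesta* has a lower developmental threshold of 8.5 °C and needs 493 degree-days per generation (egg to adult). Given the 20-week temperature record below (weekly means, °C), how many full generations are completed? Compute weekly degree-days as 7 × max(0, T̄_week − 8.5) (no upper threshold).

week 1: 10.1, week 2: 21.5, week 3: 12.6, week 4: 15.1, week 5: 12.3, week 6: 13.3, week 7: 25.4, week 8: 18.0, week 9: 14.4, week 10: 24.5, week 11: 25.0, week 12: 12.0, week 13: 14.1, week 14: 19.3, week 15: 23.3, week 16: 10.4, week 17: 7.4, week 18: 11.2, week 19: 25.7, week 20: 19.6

Weekly DD (7 × max(0, T̄ − 8.5)): 11.2, 91.0, 28.7, 46.2, 26.6, 33.6, 118.3, 66.5, 41.3, 112.0, 115.5, 24.5, 39.2, 75.6, 103.6, 13.3, 0.0, 18.9, 120.4, 77.7.
Season total = 1164.1 DD.
Complete generations = ⌊1164.1 / 493⌋ = 2.

2 generations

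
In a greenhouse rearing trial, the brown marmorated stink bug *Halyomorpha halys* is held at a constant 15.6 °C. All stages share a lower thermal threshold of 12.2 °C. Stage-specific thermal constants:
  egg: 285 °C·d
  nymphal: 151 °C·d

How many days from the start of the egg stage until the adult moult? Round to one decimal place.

128.2 days

Daily accumulation at 15.6 °C = 15.6 − 12.2 = 3.4 DD/day.
Total K = 285 + 151 = 436 DD.
Total duration = 436 / 3.4 = 128.235 ≈ 128.2 days.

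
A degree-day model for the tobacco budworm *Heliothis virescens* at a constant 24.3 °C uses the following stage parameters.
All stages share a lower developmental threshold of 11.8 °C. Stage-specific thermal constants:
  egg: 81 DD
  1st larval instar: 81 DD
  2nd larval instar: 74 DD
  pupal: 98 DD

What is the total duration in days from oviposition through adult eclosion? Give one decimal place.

Daily accumulation at 24.3 °C = 24.3 − 11.8 = 12.5 DD/day.
Total K = 81 + 81 + 74 + 98 = 334 DD.
Total duration = 334 / 12.5 = 26.720 ≈ 26.7 days.

26.7 days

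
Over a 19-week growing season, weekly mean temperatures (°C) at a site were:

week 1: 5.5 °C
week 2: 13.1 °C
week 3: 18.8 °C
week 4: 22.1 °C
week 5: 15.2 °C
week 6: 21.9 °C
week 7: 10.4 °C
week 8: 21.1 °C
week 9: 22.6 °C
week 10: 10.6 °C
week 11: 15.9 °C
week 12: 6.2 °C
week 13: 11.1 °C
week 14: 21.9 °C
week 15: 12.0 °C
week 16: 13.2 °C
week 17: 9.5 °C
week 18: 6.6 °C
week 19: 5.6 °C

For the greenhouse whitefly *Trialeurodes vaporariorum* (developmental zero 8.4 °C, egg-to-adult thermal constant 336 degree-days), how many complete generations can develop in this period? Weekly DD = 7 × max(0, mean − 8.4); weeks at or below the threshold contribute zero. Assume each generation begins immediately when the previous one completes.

2 generations

Weekly DD (7 × max(0, T̄ − 8.4)): 0.0, 32.9, 72.8, 95.9, 47.6, 94.5, 14.0, 88.9, 99.4, 15.4, 52.5, 0.0, 18.9, 94.5, 25.2, 33.6, 7.7, 0.0, 0.0.
Season total = 793.8 DD.
Complete generations = ⌊793.8 / 336⌋ = 2.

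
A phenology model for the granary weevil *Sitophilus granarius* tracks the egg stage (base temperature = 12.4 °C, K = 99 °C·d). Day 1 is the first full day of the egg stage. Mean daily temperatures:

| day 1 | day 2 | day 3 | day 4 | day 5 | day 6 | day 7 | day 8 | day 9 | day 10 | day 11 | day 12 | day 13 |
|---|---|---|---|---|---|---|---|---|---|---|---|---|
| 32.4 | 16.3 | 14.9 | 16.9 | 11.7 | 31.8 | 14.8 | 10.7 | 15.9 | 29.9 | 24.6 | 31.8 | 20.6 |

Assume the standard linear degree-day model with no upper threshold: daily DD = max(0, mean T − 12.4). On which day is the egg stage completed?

day 12

Daily DD above 12.4 °C: 20.0, 3.9, 2.5, 4.5, 0.0, 19.4, 2.4, 0.0, 3.5, 17.5, 12.2, 19.4, 8.2.
Cumulative: 20.0, 23.9, 26.4, 30.9, 30.9, 50.3, 52.7, 52.7, 56.2, 73.7, 85.9, 105.3, 113.5.
The total first reaches 99 DD on day 12.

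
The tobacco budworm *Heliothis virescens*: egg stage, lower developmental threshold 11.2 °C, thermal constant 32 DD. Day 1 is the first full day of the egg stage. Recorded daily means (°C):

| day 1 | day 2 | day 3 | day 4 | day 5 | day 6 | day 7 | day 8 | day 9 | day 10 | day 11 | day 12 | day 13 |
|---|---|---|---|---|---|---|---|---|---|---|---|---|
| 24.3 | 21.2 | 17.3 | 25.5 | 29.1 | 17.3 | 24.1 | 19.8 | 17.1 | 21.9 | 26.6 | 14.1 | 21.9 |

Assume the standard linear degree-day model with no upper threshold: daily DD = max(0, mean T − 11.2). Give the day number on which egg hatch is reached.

Daily DD above 11.2 °C: 13.1, 10.0, 6.1, 14.3, 17.9, 6.1, 12.9, 8.6, 5.9, 10.7, 15.4, 2.9, 10.7.
Cumulative: 13.1, 23.1, 29.2, 43.5, 61.4, 67.5, 80.4, 89.0, 94.9, 105.6, 121.0, 123.9, 134.6.
The total first reaches 32 DD on day 4.

day 4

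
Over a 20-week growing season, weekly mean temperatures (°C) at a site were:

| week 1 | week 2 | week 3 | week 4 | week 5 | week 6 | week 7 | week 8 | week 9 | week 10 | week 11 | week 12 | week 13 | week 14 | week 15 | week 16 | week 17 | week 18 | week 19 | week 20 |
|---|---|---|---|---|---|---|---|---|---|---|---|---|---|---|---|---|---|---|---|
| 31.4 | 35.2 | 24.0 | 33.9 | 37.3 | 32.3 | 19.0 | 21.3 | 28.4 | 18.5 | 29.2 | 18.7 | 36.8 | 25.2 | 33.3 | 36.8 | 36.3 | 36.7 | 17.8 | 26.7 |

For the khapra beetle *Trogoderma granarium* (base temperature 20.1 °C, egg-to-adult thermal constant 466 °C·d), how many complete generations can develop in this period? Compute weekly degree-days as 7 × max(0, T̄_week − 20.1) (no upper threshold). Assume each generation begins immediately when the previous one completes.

Weekly DD (7 × max(0, T̄ − 20.1)): 79.1, 105.7, 27.3, 96.6, 120.4, 85.4, 0.0, 8.4, 58.1, 0.0, 63.7, 0.0, 116.9, 35.7, 92.4, 116.9, 113.4, 116.2, 0.0, 46.2.
Season total = 1282.4 DD.
Complete generations = ⌊1282.4 / 466⌋ = 2.

2 generations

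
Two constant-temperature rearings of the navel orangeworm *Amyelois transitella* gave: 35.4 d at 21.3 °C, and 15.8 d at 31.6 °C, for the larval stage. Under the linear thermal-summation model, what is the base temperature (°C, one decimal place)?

Under the model K = D·(T − T_b), so D₁·(T₁ − T_b) = D₂·(T₂ − T_b).
35.4·(21.3 − T_b) = 15.8·(31.6 − T_b)
T_b = (35.4·21.3 − 15.8·31.6) / (35.4 − 15.8) = 254.74 / 19.6 = 12.997 °C ≈ 13.0 °C.

13.0 °C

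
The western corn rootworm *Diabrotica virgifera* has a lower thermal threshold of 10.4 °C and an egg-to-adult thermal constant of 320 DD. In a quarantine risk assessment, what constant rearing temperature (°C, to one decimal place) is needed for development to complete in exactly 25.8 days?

Required daily accumulation = 320 / 25.8 = 12.403 DD/day.
T = T_base + 12.403 = 10.4 + 12.403 = 22.803 ≈ 22.8 °C.

22.8 °C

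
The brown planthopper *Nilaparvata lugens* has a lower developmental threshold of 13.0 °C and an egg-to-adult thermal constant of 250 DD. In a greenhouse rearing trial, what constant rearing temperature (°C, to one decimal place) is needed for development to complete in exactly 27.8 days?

Required daily accumulation = 250 / 27.8 = 8.993 DD/day.
T = T_base + 8.993 = 13.0 + 8.993 = 21.993 ≈ 22.0 °C.

22.0 °C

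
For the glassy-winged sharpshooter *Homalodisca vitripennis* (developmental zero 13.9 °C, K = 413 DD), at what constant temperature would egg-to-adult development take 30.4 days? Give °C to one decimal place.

27.5 °C

Required daily accumulation = 413 / 30.4 = 13.586 DD/day.
T = T_base + 13.586 = 13.9 + 13.586 = 27.486 ≈ 27.5 °C.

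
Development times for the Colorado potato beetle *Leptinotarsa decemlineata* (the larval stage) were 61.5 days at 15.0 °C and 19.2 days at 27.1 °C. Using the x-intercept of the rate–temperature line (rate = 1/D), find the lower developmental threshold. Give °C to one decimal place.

9.5 °C

Equal thermal constants: D₁(T₁ − T_b) = D₂(T₂ − T_b).
61.5·(15.0 − T_b) = 19.2·(27.1 − T_b)
T_b = (61.5·15.0 − 19.2·27.1) / (61.5 − 19.2) = 402.18 / 42.3 = 9.508 °C ≈ 9.5 °C.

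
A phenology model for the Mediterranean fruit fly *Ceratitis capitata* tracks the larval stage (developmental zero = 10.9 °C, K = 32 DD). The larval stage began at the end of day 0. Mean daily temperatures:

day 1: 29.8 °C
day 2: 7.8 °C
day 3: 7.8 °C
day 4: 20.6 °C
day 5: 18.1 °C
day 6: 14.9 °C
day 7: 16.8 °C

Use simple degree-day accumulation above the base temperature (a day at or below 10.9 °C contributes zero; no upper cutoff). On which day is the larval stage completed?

Daily DD above 10.9 °C: 18.9, 0.0, 0.0, 9.7, 7.2, 4.0, 5.9.
Cumulative: 18.9, 18.9, 18.9, 28.6, 35.8, 39.8, 45.7.
The total first reaches 32 DD on day 5.

day 5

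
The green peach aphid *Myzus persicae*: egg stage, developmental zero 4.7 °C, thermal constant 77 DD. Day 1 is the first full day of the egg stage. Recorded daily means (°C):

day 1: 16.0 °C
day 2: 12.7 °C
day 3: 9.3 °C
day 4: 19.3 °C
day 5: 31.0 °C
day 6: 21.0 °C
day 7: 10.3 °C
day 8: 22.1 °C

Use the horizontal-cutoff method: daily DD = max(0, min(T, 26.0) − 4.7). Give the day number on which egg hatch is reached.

Daily DD above 4.7 °C (capped at 21.3): 11.3, 8.0, 4.6, 14.6, 21.3, 16.3, 5.6, 17.4.
Cumulative: 11.3, 19.3, 23.9, 38.5, 59.8, 76.1, 81.7, 99.1.
The total first reaches 77 DD on day 7.

day 7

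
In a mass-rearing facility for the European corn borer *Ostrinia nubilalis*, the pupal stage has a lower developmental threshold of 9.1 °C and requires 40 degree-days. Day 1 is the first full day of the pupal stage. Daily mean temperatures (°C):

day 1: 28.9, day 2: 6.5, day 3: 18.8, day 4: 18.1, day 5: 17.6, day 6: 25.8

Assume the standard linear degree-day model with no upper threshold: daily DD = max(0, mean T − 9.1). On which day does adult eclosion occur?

Daily DD above 9.1 °C: 19.8, 0.0, 9.7, 9.0, 8.5, 16.7.
Cumulative: 19.8, 19.8, 29.5, 38.5, 47.0, 63.7.
The total first reaches 40 DD on day 5.

day 5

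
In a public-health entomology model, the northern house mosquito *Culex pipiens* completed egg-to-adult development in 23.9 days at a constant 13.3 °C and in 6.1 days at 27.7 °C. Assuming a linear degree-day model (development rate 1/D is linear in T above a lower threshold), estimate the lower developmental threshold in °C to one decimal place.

8.4 °C

Linear rate model ⇒ the product D·(T − T_b) is constant across temperatures.
23.9·(13.3 − T_b) = 6.1·(27.7 − T_b)
T_b = (23.9·13.3 − 6.1·27.7) / (23.9 − 6.1) = 148.90 / 17.8 = 8.365 °C ≈ 8.4 °C.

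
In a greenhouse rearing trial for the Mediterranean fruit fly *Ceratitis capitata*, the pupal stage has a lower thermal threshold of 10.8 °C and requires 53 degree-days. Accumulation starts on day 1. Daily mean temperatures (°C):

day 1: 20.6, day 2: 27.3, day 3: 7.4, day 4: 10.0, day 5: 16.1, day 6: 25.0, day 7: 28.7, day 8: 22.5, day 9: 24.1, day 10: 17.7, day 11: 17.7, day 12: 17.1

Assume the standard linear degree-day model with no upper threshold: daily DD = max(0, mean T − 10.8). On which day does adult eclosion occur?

day 7

Daily DD above 10.8 °C: 9.8, 16.5, 0.0, 0.0, 5.3, 14.2, 17.9, 11.7, 13.3, 6.9, 6.9, 6.3.
Cumulative: 9.8, 26.3, 26.3, 26.3, 31.6, 45.8, 63.7, 75.4, 88.7, 95.6, 102.5, 108.8.
The total first reaches 53 DD on day 7.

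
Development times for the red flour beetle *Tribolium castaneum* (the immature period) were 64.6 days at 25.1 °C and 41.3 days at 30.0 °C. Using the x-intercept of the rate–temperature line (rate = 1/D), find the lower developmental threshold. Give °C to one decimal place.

Under the model K = D·(T − T_b), so D₁·(T₁ − T_b) = D₂·(T₂ − T_b).
64.6·(25.1 − T_b) = 41.3·(30.0 − T_b)
T_b = (64.6·25.1 − 41.3·30.0) / (64.6 − 41.3) = 382.46 / 23.3 = 16.415 °C ≈ 16.4 °C.

16.4 °C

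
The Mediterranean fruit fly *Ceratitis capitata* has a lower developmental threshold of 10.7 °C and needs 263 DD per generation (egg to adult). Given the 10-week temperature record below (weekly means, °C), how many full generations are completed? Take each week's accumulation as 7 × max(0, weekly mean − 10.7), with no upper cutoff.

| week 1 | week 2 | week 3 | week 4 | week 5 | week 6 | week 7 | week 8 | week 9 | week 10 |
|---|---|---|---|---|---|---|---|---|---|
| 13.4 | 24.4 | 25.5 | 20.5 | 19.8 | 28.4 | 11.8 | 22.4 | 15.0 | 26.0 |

2 generations

Weekly DD (7 × max(0, T̄ − 10.7)): 18.9, 95.9, 103.6, 68.6, 63.7, 123.9, 7.7, 81.9, 30.1, 107.1.
Season total = 701.4 DD.
Complete generations = ⌊701.4 / 263⌋ = 2.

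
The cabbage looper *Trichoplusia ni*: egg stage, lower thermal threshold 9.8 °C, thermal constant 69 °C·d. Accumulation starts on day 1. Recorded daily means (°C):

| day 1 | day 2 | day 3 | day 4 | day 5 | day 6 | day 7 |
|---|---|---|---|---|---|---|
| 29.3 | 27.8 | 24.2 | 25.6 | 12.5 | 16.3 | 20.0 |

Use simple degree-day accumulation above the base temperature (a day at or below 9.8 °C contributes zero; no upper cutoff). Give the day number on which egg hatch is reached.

Daily DD above 9.8 °C: 19.5, 18.0, 14.4, 15.8, 2.7, 6.5, 10.2.
Cumulative: 19.5, 37.5, 51.9, 67.7, 70.4, 76.9, 87.1.
The total first reaches 69 DD on day 5.

day 5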